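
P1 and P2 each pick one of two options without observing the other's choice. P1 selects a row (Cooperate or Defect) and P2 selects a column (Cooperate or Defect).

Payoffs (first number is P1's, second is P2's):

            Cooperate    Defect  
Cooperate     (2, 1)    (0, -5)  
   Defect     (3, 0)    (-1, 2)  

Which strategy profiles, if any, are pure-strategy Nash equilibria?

none

(Cooperate, Cooperate): P1 prefers Defect (3 > 2) — not an equilibrium.
(Cooperate, Defect): P2 prefers Cooperate (1 > -5) — not an equilibrium.
(Defect, Cooperate): P2 prefers Defect (2 > 0) — not an equilibrium.
(Defect, Defect): P1 prefers Cooperate (0 > -1) — not an equilibrium.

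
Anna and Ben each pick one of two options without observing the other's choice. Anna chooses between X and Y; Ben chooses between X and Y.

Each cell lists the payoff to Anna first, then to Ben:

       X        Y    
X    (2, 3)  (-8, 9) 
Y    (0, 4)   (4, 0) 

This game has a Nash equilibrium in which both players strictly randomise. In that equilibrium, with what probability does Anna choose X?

2/5

Let p be the probability that Anna plays X. In a completely mixed equilibrium, Ben must be indifferent between X and Y.
Ben's expected payoff from X is 3p + 4(1−p); from Y it is 9p.
Setting these equal: −p + 4 = 9p, so p = 2/5.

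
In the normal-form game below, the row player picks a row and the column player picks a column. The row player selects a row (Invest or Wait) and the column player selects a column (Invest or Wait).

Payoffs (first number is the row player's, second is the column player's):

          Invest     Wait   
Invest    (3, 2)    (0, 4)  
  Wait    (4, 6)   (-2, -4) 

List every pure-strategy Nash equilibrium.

(Invest, Invest): the row player prefers Wait (4 > 3); the column player prefers Wait (4 > 2) — not an equilibrium.
(Invest, Wait): the row player gets 0 ≥ -2 from Wait, and the column player gets 4 ≥ 2 from Invest — Nash equilibrium.
(Wait, Invest): the row player gets 4 ≥ 3 from Invest, and the column player gets 6 ≥ -4 from Wait — Nash equilibrium.
(Wait, Wait): the row player prefers Invest (0 > -2); the column player prefers Invest (6 > -4) — not an equilibrium.

(Invest, Wait) and (Wait, Invest)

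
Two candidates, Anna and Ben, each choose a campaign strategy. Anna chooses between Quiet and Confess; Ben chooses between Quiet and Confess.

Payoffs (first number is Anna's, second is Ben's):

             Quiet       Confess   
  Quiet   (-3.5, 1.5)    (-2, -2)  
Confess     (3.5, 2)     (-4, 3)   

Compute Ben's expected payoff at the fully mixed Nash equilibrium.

17/9

First find p, the probability Anna plays Quiet, from Ben's indifference between Quiet and Confess: 1.5p + 2(1−p) = −2p + 3(1−p), giving p = 2/9.
Since Ben is indifferent in equilibrium, Ben's expected payoff equals the payoff from either column against (2/9, 7/9). Using Quiet: 1.5(2/9) + 2(7/9) = 17/9.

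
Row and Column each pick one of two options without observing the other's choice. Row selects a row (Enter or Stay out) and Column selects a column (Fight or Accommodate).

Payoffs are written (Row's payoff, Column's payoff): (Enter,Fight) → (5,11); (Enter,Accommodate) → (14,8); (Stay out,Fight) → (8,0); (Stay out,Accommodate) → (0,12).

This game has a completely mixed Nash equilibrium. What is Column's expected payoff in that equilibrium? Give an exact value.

44/5

First find x, the probability Row plays Enter, from Column's indifference between Fight and Accommodate: 11x = 8x + 12(1−x), giving x = 4/5.
Since Column is indifferent in equilibrium, Column's expected payoff equals the payoff from either column against (4/5, 1/5). Using Fight: 11(4/5) = 44/5.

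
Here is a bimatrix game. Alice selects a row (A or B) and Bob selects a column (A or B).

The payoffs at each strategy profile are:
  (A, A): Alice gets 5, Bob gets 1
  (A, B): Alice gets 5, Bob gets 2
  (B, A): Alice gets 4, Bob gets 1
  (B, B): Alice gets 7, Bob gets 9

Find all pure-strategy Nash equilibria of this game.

(B, B)

(A, A): Bob prefers B (2 > 1) — not an equilibrium.
(A, B): Alice prefers B (7 > 5) — not an equilibrium.
(B, A): Alice prefers A (5 > 4); Bob prefers B (9 > 1) — not an equilibrium.
(B, B): Alice gets 7 ≥ 5 from A, and Bob gets 9 ≥ 1 from A — Nash equilibrium.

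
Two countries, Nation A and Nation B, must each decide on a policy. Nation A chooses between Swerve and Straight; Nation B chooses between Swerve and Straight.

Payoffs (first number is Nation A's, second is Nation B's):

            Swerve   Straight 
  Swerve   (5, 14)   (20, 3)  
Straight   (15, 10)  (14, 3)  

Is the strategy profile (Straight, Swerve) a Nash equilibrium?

Yes

At (Straight, Swerve), Nation A earns 15; switching to Swerve would give 5, so Nation A has no profitable deviation.
Nation B earns 10; switching to Straight would give 3, so Nation B has no profitable deviation.
Neither player can gain by a unilateral deviation, so this profile is a Nash equilibrium.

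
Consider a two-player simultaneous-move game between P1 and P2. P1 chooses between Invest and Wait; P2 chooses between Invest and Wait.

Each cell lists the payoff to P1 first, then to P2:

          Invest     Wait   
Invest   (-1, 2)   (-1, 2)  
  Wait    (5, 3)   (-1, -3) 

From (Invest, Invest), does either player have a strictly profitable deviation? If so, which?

P1 at (Invest, Invest) earns -1; deviating to Wait yields 5 — a strict improvement.
P2 earns 2; deviating to Wait yields 2 — not better.
Only P1 has a strictly profitable deviation.

P1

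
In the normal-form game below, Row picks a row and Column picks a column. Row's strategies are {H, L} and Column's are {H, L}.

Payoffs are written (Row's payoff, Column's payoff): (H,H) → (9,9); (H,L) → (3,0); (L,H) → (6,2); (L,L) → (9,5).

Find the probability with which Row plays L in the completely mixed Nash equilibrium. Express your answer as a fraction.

3/4

Let x be the probability that Row plays H. In a completely mixed equilibrium, Column must be indifferent between H and L.
Column's expected payoff from H is 9x + 2(1−x); from L it is 5(1−x).
Setting these equal: 7x + 2 = −5x + 5, so x = 1/4.
Therefore Row plays L with probability 1 − 1/4 = 3/4.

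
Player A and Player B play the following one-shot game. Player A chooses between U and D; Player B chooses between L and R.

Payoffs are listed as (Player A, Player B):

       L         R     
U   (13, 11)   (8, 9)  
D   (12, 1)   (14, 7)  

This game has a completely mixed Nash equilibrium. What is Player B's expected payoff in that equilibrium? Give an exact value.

17/2

First find p, the probability Player A plays U, from Player B's indifference between L and R: 11p + (1−p) = 9p + 7(1−p), giving p = 3/4.
Since Player B is indifferent in equilibrium, Player B's expected payoff equals the payoff from either column against (3/4, 1/4). Using L: 11(3/4) + (1/4) = 17/2.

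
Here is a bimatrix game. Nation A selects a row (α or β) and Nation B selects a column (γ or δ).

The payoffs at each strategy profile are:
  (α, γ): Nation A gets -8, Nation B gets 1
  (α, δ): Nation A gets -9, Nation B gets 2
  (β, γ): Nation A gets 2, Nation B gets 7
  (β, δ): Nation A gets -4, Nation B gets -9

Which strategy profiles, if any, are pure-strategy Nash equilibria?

(β, γ)

(α, γ): Nation A prefers β (2 > -8); Nation B prefers δ (2 > 1) — not an equilibrium.
(α, δ): Nation A prefers β (-4 > -9) — not an equilibrium.
(β, γ): Nation A gets 2 ≥ -8 from α, and Nation B gets 7 ≥ -9 from δ — Nash equilibrium.
(β, δ): Nation B prefers γ (7 > -9) — not an equilibrium.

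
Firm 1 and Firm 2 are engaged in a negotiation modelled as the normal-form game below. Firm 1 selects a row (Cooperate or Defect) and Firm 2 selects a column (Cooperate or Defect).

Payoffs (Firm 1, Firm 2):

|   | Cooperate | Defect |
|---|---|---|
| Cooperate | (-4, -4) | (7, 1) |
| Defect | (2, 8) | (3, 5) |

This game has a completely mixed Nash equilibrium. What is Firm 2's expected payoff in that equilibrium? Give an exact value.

First find p, the probability Firm 1 plays Cooperate, from Firm 2's indifference between Cooperate and Defect: −4p + 8(1−p) = p + 5(1−p), giving p = 3/8.
Since Firm 2 is indifferent in equilibrium, Firm 2's expected payoff equals the payoff from either column against (3/8, 5/8). Using Cooperate: −4(3/8) + 8(5/8) = 7/2.

7/2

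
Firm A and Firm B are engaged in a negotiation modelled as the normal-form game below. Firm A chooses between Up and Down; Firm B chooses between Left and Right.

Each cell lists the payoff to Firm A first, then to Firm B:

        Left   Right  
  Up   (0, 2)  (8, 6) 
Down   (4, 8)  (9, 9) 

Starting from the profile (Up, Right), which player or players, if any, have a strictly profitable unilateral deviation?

Firm A at (Up, Right) earns 8; deviating to Down yields 9 — a strict improvement.
Firm B earns 6; deviating to Left yields 2 — not better.
Only Firm A has a strictly profitable deviation.

Firm A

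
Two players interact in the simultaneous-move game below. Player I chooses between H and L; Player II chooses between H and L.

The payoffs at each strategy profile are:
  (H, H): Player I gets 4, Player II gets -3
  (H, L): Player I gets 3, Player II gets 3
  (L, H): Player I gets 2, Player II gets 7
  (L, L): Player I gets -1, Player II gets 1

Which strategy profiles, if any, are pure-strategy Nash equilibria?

(H, H): Player II prefers L (3 > -3) — not an equilibrium.
(H, L): Player I gets 3 ≥ -1 from L, and Player II gets 3 ≥ -3 from H — Nash equilibrium.
(L, H): Player I prefers H (4 > 2) — not an equilibrium.
(L, L): Player I prefers H (3 > -1); Player II prefers H (7 > 1) — not an equilibrium.

(H, L)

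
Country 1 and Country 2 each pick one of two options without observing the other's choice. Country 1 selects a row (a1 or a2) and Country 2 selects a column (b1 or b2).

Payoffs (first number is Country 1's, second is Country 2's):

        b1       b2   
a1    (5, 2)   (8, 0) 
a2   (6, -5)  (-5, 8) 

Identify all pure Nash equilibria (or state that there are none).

none

(a1, b1): Country 1 prefers a2 (6 > 5) — not an equilibrium.
(a1, b2): Country 2 prefers b1 (2 > 0) — not an equilibrium.
(a2, b1): Country 2 prefers b2 (8 > -5) — not an equilibrium.
(a2, b2): Country 1 prefers a1 (8 > -5) — not an equilibrium.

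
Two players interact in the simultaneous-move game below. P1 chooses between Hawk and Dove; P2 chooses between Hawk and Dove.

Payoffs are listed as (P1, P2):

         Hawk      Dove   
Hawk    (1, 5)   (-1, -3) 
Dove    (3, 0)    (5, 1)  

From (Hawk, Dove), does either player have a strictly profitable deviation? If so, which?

P1 at (Hawk, Dove) earns -1; deviating to Dove yields 5 — a strict improvement.
P2 earns -3; deviating to Hawk yields 5 — a strict improvement.
Both P1 and P2 have strictly profitable deviations.

Both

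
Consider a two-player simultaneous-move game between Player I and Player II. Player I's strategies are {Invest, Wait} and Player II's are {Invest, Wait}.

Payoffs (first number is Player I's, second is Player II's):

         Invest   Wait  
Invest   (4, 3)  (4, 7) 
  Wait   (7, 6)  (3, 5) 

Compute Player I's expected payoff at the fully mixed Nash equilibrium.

First find y, the probability Player II plays Invest, from Player I's indifference between Invest and Wait: 4y + 4(1−y) = 7y + 3(1−y), giving y = 1/4.
Since Player I is indifferent in equilibrium, Player I's expected payoff equals the payoff from either row against (1/4, 3/4). Using Invest: 4(1/4) + 4(3/4) = 4.

4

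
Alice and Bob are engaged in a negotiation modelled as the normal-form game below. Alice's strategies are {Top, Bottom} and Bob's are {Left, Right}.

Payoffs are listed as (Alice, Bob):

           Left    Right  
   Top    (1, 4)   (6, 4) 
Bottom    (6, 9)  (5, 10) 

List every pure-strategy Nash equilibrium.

(Top, Right)

(Top, Left): Alice prefers Bottom (6 > 1) — not an equilibrium.
(Top, Right): Alice gets 6 ≥ 5 from Bottom, and Bob gets 4 ≥ 4 from Left — Nash equilibrium.
(Bottom, Left): Bob prefers Right (10 > 9) — not an equilibrium.
(Bottom, Right): Alice prefers Top (6 > 5) — not an equilibrium.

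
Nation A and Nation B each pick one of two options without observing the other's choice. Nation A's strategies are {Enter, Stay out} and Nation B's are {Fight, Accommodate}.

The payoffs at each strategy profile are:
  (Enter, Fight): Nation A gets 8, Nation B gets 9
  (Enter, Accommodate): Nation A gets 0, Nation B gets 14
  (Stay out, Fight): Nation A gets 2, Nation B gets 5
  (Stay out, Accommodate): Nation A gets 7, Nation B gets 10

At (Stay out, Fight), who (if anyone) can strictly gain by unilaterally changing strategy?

Both

Nation A at (Stay out, Fight) earns 2; deviating to Enter yields 8 — a strict improvement.
Nation B earns 5; deviating to Accommodate yields 10 — a strict improvement.
Both Nation A and Nation B have strictly profitable deviations.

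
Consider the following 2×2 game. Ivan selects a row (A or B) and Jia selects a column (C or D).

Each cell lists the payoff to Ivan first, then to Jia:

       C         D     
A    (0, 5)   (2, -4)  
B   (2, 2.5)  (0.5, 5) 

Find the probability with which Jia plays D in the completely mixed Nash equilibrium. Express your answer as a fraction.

4/7

Let c be the probability that Jia plays C. In a completely mixed equilibrium, Ivan must be indifferent between A and B.
Ivan's expected payoff from A is 2(1−c); from B it is 2c + 0.5(1−c).
Setting these equal: −2c + 2 = 1.5c + 0.5, so c = 3/7.
Therefore Jia plays D with probability 1 − 3/7 = 4/7.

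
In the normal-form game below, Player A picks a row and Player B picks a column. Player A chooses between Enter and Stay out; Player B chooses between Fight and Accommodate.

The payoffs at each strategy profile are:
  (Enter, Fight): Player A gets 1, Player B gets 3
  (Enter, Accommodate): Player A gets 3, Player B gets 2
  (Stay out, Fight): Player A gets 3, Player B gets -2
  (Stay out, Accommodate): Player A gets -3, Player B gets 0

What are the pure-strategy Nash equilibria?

none

(Enter, Fight): Player A prefers Stay out (3 > 1) — not an equilibrium.
(Enter, Accommodate): Player B prefers Fight (3 > 2) — not an equilibrium.
(Stay out, Fight): Player B prefers Accommodate (0 > -2) — not an equilibrium.
(Stay out, Accommodate): Player A prefers Enter (3 > -3) — not an equilibrium.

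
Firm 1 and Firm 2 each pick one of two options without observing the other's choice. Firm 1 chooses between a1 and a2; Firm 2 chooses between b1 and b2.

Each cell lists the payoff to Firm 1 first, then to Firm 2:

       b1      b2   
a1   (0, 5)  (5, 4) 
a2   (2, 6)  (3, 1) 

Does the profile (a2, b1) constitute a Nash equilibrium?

Yes

At (a2, b1), Firm 1 earns 2; switching to a1 would give 0, so Firm 1 has no profitable deviation.
Firm 2 earns 6; switching to b2 would give 1, so Firm 2 has no profitable deviation.
Neither player can gain by a unilateral deviation, so this profile is a Nash equilibrium.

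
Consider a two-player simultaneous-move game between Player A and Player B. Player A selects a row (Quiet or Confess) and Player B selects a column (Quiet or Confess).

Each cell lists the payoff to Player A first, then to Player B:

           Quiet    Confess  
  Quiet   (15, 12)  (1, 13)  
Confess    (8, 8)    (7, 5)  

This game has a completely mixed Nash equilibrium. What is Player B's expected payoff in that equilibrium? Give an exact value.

First find p, the probability Player A plays Quiet, from Player B's indifference between Quiet and Confess: 12p + 8(1−p) = 13p + 5(1−p), giving p = 3/4.
Since Player B is indifferent in equilibrium, Player B's expected payoff equals the payoff from either column against (3/4, 1/4). Using Quiet: 12(3/4) + 8(1/4) = 11.

11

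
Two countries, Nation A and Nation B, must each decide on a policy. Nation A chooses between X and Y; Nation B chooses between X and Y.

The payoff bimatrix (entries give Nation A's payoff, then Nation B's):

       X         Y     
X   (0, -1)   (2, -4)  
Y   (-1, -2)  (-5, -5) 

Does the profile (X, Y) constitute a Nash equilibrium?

At (X, Y), Nation A earns 2; switching to Y would give -5, so Nation A has no profitable deviation.
Nation B earns -4; switching to X would give -1, so Nation B would deviate.
Since at least one player can profitably deviate, this is not a Nash equilibrium.

No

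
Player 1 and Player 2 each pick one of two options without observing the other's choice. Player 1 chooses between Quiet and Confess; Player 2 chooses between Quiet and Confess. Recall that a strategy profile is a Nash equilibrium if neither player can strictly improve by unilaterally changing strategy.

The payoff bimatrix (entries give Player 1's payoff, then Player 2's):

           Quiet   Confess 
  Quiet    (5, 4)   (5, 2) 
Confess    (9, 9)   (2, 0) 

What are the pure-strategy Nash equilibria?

(Confess, Quiet)

(Quiet, Quiet): Player 1 prefers Confess (9 > 5) — not an equilibrium.
(Quiet, Confess): Player 2 prefers Quiet (4 > 2) — not an equilibrium.
(Confess, Quiet): Player 1 gets 9 ≥ 5 from Quiet, and Player 2 gets 9 ≥ 0 from Confess — Nash equilibrium.
(Confess, Confess): Player 1 prefers Quiet (5 > 2); Player 2 prefers Quiet (9 > 0) — not an equilibrium.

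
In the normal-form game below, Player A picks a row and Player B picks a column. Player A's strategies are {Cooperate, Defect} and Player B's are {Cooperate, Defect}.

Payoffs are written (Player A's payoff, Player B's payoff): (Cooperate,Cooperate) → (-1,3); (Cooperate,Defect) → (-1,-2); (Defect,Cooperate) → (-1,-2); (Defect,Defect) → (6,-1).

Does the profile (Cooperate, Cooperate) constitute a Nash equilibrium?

Yes

At (Cooperate, Cooperate), Player A earns -1; switching to Defect would give -1, so Player A has no profitable deviation.
Player B earns 3; switching to Defect would give -2, so Player B has no profitable deviation.
Neither player can gain by a unilateral deviation, so this profile is a Nash equilibrium.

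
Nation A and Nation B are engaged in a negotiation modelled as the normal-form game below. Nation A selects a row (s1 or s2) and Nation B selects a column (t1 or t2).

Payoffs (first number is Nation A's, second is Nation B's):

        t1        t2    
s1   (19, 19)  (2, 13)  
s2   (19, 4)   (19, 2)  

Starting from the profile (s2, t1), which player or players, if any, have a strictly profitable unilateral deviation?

Nation A at (s2, t1) earns 19; deviating to s1 yields 19 — not better.
Nation B earns 4; deviating to t2 yields 2 — not better.
Neither player can strictly improve; the profile is a Nash equilibrium.

Neither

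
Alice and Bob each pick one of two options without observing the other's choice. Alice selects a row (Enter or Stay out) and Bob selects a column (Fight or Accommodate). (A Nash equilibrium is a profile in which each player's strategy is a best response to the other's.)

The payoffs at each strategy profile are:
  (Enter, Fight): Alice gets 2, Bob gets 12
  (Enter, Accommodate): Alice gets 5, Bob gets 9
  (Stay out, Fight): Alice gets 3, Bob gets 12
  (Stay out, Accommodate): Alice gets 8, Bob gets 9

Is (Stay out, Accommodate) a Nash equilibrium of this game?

At (Stay out, Accommodate), Alice earns 8; switching to Enter would give 5, so Alice has no profitable deviation.
Bob earns 9; switching to Fight would give 12, so Bob would deviate.
Since at least one player can profitably deviate, this is not a Nash equilibrium.

No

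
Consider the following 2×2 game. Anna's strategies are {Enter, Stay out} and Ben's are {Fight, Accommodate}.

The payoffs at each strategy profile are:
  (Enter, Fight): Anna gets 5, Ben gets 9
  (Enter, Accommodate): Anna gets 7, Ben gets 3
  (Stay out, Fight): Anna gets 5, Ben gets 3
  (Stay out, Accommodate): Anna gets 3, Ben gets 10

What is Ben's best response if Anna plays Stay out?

Accommodate

Against Stay out, Ben earns 3 from Fight and 10 from Accommodate.
So Accommodate is the best response.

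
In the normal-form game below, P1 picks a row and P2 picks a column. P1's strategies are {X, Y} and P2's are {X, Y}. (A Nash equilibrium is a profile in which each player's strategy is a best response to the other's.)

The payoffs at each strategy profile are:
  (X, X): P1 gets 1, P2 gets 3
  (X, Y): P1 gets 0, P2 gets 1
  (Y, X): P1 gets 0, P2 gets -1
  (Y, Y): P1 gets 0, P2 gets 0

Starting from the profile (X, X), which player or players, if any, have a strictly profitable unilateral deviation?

Neither

P1 at (X, X) earns 1; deviating to Y yields 0 — not better.
P2 earns 3; deviating to Y yields 1 — not better.
Neither player can strictly improve; the profile is a Nash equilibrium.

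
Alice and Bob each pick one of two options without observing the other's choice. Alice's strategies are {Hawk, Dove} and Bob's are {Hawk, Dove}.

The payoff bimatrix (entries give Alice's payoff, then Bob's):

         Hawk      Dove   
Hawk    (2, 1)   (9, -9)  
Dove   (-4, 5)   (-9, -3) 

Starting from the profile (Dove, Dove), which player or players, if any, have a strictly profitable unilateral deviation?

Alice at (Dove, Dove) earns -9; deviating to Hawk yields 9 — a strict improvement.
Bob earns -3; deviating to Hawk yields 5 — a strict improvement.
Both Alice and Bob have strictly profitable deviations.

Both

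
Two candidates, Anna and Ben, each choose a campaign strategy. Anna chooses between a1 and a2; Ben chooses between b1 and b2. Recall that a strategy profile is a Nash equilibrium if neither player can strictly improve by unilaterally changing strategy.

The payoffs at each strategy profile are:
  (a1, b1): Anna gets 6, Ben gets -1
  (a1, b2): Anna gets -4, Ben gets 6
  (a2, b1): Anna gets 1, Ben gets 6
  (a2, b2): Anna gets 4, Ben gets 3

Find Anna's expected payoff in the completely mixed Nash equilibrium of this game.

First find q, the probability Ben plays b1, from Anna's indifference between a1 and a2: 6q − 4(1−q) = q + 4(1−q), giving q = 8/13.
Since Anna is indifferent in equilibrium, Anna's expected payoff equals the payoff from either row against (8/13, 5/13). Using a1: 6(8/13) − 4(5/13) = 28/13.

28/13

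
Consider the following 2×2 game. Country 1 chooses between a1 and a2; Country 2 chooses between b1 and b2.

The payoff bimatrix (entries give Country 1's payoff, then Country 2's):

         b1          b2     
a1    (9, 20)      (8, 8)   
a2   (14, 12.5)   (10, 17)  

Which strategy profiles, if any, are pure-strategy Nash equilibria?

(a1, b1): Country 1 prefers a2 (14 > 9) — not an equilibrium.
(a1, b2): Country 1 prefers a2 (10 > 8); Country 2 prefers b1 (20 > 8) — not an equilibrium.
(a2, b1): Country 2 prefers b2 (17 > 12.5) — not an equilibrium.
(a2, b2): Country 1 gets 10 ≥ 8 from a1, and Country 2 gets 17 ≥ 12.5 from b1 — Nash equilibrium.

(a2, b2)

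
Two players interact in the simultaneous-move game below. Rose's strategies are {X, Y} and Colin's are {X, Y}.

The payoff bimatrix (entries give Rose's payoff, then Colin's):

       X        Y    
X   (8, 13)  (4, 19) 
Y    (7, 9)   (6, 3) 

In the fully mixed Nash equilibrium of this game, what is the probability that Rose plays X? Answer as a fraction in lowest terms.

Let r be the probability that Rose plays X. In a completely mixed equilibrium, Colin must be indifferent between X and Y.
Colin's expected payoff from X is 13r + 9(1−r); from Y it is 19r + 3(1−r).
Setting these equal: 4r + 9 = 16r + 3, so r = 1/2.

1/2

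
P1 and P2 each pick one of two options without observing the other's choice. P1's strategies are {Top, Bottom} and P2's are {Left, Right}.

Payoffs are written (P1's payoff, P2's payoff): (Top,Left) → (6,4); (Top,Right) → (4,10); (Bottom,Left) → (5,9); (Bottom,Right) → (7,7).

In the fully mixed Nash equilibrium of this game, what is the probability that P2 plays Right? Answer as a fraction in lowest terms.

1/4

Let y be the probability that P2 plays Left. In a completely mixed equilibrium, P1 must be indifferent between Top and Bottom.
P1's expected payoff from Top is 6y + 4(1−y); from Bottom it is 5y + 7(1−y).
Setting these equal: 2y + 4 = −2y + 7, so y = 3/4.
Therefore P2 plays Right with probability 1 − 3/4 = 1/4.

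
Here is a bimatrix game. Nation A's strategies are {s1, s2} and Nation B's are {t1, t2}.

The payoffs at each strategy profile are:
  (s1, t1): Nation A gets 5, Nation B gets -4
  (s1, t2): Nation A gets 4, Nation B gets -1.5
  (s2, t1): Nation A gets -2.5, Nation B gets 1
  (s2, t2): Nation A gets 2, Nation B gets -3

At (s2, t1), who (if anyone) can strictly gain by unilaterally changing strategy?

Nation A

Nation A at (s2, t1) earns -2.5; deviating to s1 yields 5 — a strict improvement.
Nation B earns 1; deviating to t2 yields -3 — not better.
Only Nation A has a strictly profitable deviation.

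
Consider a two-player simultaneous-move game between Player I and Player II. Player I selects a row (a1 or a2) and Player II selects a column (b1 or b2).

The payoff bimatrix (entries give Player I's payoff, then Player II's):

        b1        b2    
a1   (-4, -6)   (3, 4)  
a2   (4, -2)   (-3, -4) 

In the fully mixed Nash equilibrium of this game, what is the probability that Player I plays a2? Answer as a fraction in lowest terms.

Let x be the probability that Player I plays a1. In a completely mixed equilibrium, Player II must be indifferent between b1 and b2.
Player II's expected payoff from b1 is −6x − 2(1−x); from b2 it is 4x − 4(1−x).
Setting these equal: −4x − 2 = 8x − 4, so x = 1/6.
Therefore Player I plays a2 with probability 1 − 1/6 = 5/6.

5/6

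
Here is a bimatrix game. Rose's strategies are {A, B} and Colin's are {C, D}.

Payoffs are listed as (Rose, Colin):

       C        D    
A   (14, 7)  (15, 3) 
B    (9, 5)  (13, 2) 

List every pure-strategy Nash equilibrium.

(A, C)

(A, C): Rose gets 14 ≥ 9 from B, and Colin gets 7 ≥ 3 from D — Nash equilibrium.
(A, D): Colin prefers C (7 > 3) — not an equilibrium.
(B, C): Rose prefers A (14 > 9) — not an equilibrium.
(B, D): Rose prefers A (15 > 13); Colin prefers C (5 > 2) — not an equilibrium.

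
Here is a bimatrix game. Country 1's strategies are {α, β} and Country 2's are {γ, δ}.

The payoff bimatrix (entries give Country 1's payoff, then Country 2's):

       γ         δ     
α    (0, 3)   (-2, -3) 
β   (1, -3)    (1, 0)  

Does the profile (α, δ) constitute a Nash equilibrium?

At (α, δ), Country 1 earns -2; switching to β would give 1, so Country 1 would deviate.
Country 2 earns -3; switching to γ would give 3, so Country 2 would deviate.
Since at least one player can profitably deviate, this is not a Nash equilibrium.

No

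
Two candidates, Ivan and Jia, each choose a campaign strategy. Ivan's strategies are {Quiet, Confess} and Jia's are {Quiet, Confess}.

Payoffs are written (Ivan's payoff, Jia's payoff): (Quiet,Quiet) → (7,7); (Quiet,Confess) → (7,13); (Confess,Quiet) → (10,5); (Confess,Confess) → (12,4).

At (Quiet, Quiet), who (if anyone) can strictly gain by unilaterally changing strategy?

Ivan at (Quiet, Quiet) earns 7; deviating to Confess yields 10 — a strict improvement.
Jia earns 7; deviating to Confess yields 13 — a strict improvement.
Both Ivan and Jia have strictly profitable deviations.

Both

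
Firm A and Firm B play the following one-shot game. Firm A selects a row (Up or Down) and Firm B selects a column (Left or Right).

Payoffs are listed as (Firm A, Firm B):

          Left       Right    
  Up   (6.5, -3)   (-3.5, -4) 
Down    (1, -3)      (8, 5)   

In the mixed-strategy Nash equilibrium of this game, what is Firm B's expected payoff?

-3

First find x, the probability Firm A plays Up, from Firm B's indifference between Left and Right: −3x − 3(1−x) = −4x + 5(1−x), giving x = 8/9.
Since Firm B is indifferent in equilibrium, Firm B's expected payoff equals the payoff from either column against (8/9, 1/9). Using Left: −3(8/9) − 3(1/9) = -3.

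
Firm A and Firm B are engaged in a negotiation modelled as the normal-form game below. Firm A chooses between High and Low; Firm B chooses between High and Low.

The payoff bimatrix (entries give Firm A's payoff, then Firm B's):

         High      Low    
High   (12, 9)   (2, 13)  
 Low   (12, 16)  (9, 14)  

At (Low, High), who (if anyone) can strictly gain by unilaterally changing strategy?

Firm A at (Low, High) earns 12; deviating to High yields 12 — not better.
Firm B earns 16; deviating to Low yields 14 — not better.
Neither player can strictly improve; the profile is a Nash equilibrium.

Neither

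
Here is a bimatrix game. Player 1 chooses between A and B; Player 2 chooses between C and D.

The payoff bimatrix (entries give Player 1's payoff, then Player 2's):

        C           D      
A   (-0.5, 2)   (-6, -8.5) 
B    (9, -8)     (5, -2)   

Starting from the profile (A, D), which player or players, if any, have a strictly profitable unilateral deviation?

Both

Player 1 at (A, D) earns -6; deviating to B yields 5 — a strict improvement.
Player 2 earns -8.5; deviating to C yields 2 — a strict improvement.
Both Player 1 and Player 2 have strictly profitable deviations.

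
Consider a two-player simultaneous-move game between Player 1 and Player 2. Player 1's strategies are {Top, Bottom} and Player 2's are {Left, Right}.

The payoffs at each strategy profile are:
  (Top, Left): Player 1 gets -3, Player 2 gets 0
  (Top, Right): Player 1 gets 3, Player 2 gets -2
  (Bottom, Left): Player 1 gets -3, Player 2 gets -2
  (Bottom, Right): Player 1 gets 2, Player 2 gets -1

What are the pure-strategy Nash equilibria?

(Top, Left): Player 1 gets -3 ≥ -3 from Bottom, and Player 2 gets 0 ≥ -2 from Right — Nash equilibrium.
(Top, Right): Player 2 prefers Left (0 > -2) — not an equilibrium.
(Bottom, Left): Player 2 prefers Right (-1 > -2) — not an equilibrium.
(Bottom, Right): Player 1 prefers Top (3 > 2) — not an equilibrium.

(Top, Left)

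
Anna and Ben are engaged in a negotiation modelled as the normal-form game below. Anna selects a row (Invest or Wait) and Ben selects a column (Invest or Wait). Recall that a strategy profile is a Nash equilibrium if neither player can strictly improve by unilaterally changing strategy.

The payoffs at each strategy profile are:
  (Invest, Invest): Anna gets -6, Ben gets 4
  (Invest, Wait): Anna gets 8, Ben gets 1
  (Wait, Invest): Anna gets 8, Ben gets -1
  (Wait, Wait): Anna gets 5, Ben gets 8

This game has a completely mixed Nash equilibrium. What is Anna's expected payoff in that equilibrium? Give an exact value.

94/17

First find q, the probability Ben plays Invest, from Anna's indifference between Invest and Wait: −6q + 8(1−q) = 8q + 5(1−q), giving q = 3/17.
Since Anna is indifferent in equilibrium, Anna's expected payoff equals the payoff from either row against (3/17, 14/17). Using Invest: −6(3/17) + 8(14/17) = 94/17.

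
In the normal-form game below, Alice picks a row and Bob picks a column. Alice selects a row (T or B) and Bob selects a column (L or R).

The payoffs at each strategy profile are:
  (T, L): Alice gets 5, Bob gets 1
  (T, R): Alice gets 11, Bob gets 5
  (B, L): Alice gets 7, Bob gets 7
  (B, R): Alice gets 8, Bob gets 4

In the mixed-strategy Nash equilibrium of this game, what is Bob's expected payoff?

31/7

First find p, the probability Alice plays T, from Bob's indifference between L and R: p + 7(1−p) = 5p + 4(1−p), giving p = 3/7.
Since Bob is indifferent in equilibrium, Bob's expected payoff equals the payoff from either column against (3/7, 4/7). Using L: (3/7) + 7(4/7) = 31/7.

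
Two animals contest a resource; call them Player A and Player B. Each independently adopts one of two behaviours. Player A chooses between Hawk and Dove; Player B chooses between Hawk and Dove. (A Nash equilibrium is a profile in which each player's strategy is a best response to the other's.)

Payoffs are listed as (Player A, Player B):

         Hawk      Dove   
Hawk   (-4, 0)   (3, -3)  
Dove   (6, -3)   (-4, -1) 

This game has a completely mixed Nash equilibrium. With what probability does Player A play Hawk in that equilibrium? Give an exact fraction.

Let r be the probability that Player A plays Hawk. In a completely mixed equilibrium, Player B must be indifferent between Hawk and Dove.
Player B's expected payoff from Hawk is −3(1−r); from Dove it is −3r − (1−r).
Setting these equal: 3r − 3 = −2r − 1, so r = 2/5.

2/5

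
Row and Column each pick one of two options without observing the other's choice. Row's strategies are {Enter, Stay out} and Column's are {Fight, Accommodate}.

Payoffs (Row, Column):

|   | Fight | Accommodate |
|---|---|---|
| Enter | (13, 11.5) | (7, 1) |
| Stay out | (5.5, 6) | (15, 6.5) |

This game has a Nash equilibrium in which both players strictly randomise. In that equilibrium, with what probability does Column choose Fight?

16/31

Let c be the probability that Column plays Fight. In a completely mixed equilibrium, Row must be indifferent between Enter and Stay out.
Row's expected payoff from Enter is 13c + 7(1−c); from Stay out it is 5.5c + 15(1−c).
Setting these equal: 6c + 7 = −9.5c + 15, so c = 16/31.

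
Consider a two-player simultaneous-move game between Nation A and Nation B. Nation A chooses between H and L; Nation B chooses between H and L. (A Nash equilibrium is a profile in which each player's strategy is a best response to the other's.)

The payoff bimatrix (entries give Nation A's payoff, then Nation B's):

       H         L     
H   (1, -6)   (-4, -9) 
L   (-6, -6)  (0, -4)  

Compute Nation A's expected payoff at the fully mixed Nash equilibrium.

First find y, the probability Nation B plays H, from Nation A's indifference between H and L: y − 4(1−y) = −6y, giving y = 4/11.
Since Nation A is indifferent in equilibrium, Nation A's expected payoff equals the payoff from either row against (4/11, 7/11). Using H: (4/11) − 4(7/11) = -24/11.

-24/11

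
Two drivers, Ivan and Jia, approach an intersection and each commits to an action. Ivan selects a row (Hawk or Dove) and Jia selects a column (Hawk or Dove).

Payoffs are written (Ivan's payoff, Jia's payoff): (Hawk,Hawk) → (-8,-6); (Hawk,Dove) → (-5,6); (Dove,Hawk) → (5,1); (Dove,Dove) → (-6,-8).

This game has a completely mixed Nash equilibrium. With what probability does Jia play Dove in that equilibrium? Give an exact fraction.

13/14

Let c be the probability that Jia plays Hawk. In a completely mixed equilibrium, Ivan must be indifferent between Hawk and Dove.
Ivan's expected payoff from Hawk is −8c − 5(1−c); from Dove it is 5c − 6(1−c).
Setting these equal: −3c − 5 = 11c − 6, so c = 1/14.
Therefore Jia plays Dove with probability 1 − 1/14 = 13/14.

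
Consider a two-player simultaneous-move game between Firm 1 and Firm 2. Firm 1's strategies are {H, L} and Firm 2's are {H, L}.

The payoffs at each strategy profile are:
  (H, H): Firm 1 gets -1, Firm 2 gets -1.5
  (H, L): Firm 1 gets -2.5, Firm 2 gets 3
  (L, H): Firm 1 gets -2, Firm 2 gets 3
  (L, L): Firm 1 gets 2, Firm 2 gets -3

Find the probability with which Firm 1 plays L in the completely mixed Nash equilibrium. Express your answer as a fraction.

3/7

Let x be the probability that Firm 1 plays H. In a completely mixed equilibrium, Firm 2 must be indifferent between H and L.
Firm 2's expected payoff from H is −1.5x + 3(1−x); from L it is 3x − 3(1−x).
Setting these equal: −4.5x + 3 = 6x − 3, so x = 4/7.
Therefore Firm 1 plays L with probability 1 − 4/7 = 3/7.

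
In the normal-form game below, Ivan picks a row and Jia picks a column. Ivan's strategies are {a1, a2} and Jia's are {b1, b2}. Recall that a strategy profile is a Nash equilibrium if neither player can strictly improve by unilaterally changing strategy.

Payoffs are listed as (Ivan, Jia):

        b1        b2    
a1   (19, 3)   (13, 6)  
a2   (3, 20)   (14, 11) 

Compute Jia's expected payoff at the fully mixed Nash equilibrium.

First find p, the probability Ivan plays a1, from Jia's indifference between b1 and b2: 3p + 20(1−p) = 6p + 11(1−p), giving p = 3/4.
Since Jia is indifferent in equilibrium, Jia's expected payoff equals the payoff from either column against (3/4, 1/4). Using b1: 3(3/4) + 20(1/4) = 29/4.

29/4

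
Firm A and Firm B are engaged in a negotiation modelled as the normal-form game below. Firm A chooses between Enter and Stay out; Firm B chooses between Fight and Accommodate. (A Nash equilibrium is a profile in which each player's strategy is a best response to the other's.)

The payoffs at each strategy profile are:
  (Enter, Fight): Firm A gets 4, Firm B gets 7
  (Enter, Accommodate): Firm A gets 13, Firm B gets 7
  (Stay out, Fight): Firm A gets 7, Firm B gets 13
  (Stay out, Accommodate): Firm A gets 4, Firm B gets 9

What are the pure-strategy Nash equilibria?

(Enter, Fight): Firm A prefers Stay out (7 > 4) — not an equilibrium.
(Enter, Accommodate): Firm A gets 13 ≥ 4 from Stay out, and Firm B gets 7 ≥ 7 from Fight — Nash equilibrium.
(Stay out, Fight): Firm A gets 7 ≥ 4 from Enter, and Firm B gets 13 ≥ 9 from Accommodate — Nash equilibrium.
(Stay out, Accommodate): Firm A prefers Enter (13 > 4); Firm B prefers Fight (13 > 9) — not an equilibrium.

(Enter, Accommodate) and (Stay out, Fight)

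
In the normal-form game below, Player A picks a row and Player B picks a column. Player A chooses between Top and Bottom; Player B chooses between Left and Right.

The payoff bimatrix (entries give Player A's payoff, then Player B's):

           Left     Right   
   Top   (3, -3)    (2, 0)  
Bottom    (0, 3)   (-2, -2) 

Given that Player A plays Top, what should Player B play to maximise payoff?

Right

Against Top, Player B earns -3 from Left and 0 from Right.
So Right is the best response.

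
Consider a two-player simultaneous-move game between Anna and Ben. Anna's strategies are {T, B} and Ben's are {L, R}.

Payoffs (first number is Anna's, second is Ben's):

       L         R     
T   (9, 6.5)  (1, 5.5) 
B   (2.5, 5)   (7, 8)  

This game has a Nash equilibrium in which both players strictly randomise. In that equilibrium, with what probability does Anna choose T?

3/4

Let x be the probability that Anna plays T. In a completely mixed equilibrium, Ben must be indifferent between L and R.
Ben's expected payoff from L is 6.5x + 5(1−x); from R it is 5.5x + 8(1−x).
Setting these equal: 1.5x + 5 = −2.5x + 8, so x = 3/4.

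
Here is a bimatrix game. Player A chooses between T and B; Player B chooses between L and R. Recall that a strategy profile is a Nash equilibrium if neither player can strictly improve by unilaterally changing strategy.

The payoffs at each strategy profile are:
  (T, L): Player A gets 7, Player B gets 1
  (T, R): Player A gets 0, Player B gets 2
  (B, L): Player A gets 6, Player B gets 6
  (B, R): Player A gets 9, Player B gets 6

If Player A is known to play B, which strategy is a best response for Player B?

either — both L and R are best responses

Against B, Player B earns 6 from L and 6 from R.
So either strategy is a best response.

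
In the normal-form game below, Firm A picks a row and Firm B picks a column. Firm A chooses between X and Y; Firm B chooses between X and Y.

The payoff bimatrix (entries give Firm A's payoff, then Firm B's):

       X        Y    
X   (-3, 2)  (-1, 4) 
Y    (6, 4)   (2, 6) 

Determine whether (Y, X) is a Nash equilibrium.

No

At (Y, X), Firm A earns 6; switching to X would give -3, so Firm A has no profitable deviation.
Firm B earns 4; switching to Y would give 6, so Firm B would deviate.
Since at least one player can profitably deviate, this is not a Nash equilibrium.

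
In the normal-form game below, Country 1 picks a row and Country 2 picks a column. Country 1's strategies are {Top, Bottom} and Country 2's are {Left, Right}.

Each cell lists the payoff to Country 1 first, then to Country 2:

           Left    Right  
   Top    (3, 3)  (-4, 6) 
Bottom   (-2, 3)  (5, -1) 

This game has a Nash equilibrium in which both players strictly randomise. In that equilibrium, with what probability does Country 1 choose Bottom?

3/7

Let x be the probability that Country 1 plays Top. In a completely mixed equilibrium, Country 2 must be indifferent between Left and Right.
Country 2's expected payoff from Left is 3x + 3(1−x); from Right it is 6x − (1−x).
Setting these equal: 3 = 7x − 1, so x = 4/7.
Therefore Country 1 plays Bottom with probability 1 − 4/7 = 3/7.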